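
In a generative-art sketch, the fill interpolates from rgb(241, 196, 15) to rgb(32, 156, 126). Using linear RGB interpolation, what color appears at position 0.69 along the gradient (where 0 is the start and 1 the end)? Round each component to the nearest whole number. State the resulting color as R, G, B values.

R = 241 + 0.69 × (32 − 241) = 241 + 0.69 × -209 = 96.79 → 97
G = 196 + 0.69 × (156 − 196) = 196 + 0.69 × -40 = 168.4 → 168
B = 15 + 0.69 × (126 − 15) = 15 + 0.69 × 111 = 91.59 → 92
So the blended color is (97, 168, 92), about #61a85c.

(97, 168, 92)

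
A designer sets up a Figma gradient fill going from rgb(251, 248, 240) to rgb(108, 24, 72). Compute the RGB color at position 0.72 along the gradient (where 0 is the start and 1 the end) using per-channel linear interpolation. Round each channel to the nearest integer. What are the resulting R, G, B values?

(148, 87, 119)

R = 251 + 0.72 × (108 − 251) = 251 + 0.72 × -143 = 148.04 → 148
G = 248 + 0.72 × (24 − 248) = 248 + 0.72 × -224 = 86.72 → 87
B = 240 + 0.72 × (72 − 240) = 240 + 0.72 × -168 = 119.04 → 119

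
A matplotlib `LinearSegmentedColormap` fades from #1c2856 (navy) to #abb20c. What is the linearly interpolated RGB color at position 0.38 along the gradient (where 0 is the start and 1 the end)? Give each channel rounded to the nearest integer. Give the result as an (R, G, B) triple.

(82, 92, 58)

#1c2856 → (28, 40, 86); #abb20c → (171, 178, 12).
R = 28 + 0.38 × (171 − 28) = 28 + 0.38 × 143 = 82.34 → 82
G = 40 + 0.38 × (178 − 40) = 40 + 0.38 × 138 = 92.44 → 92
B = 86 + 0.38 × (12 − 86) = 86 + 0.38 × -74 = 57.88 → 58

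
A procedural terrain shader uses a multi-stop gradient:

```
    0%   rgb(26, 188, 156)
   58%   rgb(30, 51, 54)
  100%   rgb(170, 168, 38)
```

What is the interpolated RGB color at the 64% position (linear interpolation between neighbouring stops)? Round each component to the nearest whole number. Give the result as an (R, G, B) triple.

64% lies between the 58% and 100% stops, so the local fraction is t = (64 − 58)/(100 − 58) = 6/42 ≈ 0.1429.
R = 30 + 0.1429 × (170 − 30) = 50.006 → 50
G = 51 + 0.1429 × (168 − 51) = 67.719 → 68
B = 54 + 0.1429 × (38 − 54) = 51.714 → 52

(50, 68, 52)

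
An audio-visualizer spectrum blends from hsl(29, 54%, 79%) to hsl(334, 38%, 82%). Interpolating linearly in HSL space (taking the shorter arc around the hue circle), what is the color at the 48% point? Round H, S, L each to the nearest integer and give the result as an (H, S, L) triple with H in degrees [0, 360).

Hue: 334 − 29 = 305°, but |305| > 180 so the shorter arc goes the other way: Δh = 305 − 360 = -55°.
H = 29 + 0.48 × (-55) = 2.6 → 3°
S = 54 + 0.48 × (38 − 54) = 46.32 → 46%
L = 79 + 0.48 × (82 − 79) = 80.44 → 80%

(3, 46, 80)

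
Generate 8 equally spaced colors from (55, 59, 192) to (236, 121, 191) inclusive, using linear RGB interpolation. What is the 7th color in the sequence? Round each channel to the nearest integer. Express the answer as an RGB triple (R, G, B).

With 8 swatches and endpoints inclusive, swatch 7 sits at t = (7 − 1)/(8 − 1) = 6/7 ≈ 0.8571.
R = 55 + 0.8571 × (236 − 55) = 210.135 → 210
G = 59 + 0.8571 × (121 − 59) = 112.14 → 112
B = 192 + 0.8571 × (191 − 192) = 191.143 → 191

(210, 112, 191)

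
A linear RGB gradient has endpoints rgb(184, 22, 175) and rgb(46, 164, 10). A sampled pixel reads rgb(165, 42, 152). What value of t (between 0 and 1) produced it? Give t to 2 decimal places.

0.14

Invert the lerp on the B channel (largest span, 165): t = (152 − 175) / (10 − 175) = -23/-165 = 0.13939.
Check on R: (165 − 184)/(46 − 184) = 0.1377 ✓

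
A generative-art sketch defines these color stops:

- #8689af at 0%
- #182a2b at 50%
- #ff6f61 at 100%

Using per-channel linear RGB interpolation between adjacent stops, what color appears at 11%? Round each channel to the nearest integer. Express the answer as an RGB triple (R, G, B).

(110, 116, 146)

11% lies between the 0% and 50% stops, so the local fraction is t = (11 − 0)/(50 − 0) = 11/50 ≈ 0.22.
#8689af → (134, 137, 175); #182a2b → (24, 42, 43).
R = 134 + 0.22 × (24 − 134) = 109.8 → 110
G = 137 + 0.22 × (42 − 137) = 116.1 → 116
B = 175 + 0.22 × (43 − 175) = 145.96 → 146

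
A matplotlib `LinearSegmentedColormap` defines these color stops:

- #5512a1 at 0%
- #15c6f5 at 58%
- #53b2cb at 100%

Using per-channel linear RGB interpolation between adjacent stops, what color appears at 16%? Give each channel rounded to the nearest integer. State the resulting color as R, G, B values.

(67, 68, 184)

16% lies between the 0% and 58% stops, so the local fraction is t = (16 − 0)/(58 − 0) = 16/58 ≈ 0.2759.
#5512a1 → (85, 18, 161); #15c6f5 → (21, 198, 245).
R = 85 + 0.2759 × (21 − 85) = 67.342 → 67
G = 18 + 0.2759 × (198 − 18) = 67.662 → 68
B = 161 + 0.2759 × (245 − 161) = 184.176 → 184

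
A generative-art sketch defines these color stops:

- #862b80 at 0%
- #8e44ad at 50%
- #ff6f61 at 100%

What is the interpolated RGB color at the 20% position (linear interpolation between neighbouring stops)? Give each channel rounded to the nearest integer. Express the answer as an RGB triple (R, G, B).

(137, 53, 146)

20% lies between the 0% and 50% stops, so the local fraction is t = (20 − 0)/(50 − 0) = 20/50 ≈ 0.4.
#862b80 → (134, 43, 128); #8e44ad → (142, 68, 173).
R = 134 + 0.4 × (142 − 134) = 137.2 → 137
G = 43 + 0.4 × (68 − 43) = 53 → 53
B = 128 + 0.4 × (173 − 128) = 146 → 146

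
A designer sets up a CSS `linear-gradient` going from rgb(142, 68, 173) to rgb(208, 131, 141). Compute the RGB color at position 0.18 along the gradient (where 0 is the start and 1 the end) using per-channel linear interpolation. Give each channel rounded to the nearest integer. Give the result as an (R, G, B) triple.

R = 142 + 0.18 × (208 − 142) = 142 + 0.18 × 66 = 153.88 → 154
G = 68 + 0.18 × (131 − 68) = 68 + 0.18 × 63 = 79.34 → 79
B = 173 + 0.18 × (141 − 173) = 173 + 0.18 × -32 = 167.24 → 167

(154, 79, 167)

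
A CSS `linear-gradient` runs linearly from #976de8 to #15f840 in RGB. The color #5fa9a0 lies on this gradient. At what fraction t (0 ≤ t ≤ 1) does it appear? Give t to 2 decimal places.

Invert the lerp on the B channel (largest span, 168): t = (160 − 232) / (64 − 232) = -72/-168 = 0.42857.
Check on R: (95 − 151)/(21 − 151) = 0.4308 ✓

0.43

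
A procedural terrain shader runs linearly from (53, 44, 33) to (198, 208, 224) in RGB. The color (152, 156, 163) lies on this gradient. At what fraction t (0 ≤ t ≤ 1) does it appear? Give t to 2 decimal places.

Invert the lerp on the B channel (largest span, 191): t = (163 − 33) / (224 − 33) = 130/191 = 0.68063.
Check on R: (152 − 53)/(198 − 53) = 0.6828 ✓

0.68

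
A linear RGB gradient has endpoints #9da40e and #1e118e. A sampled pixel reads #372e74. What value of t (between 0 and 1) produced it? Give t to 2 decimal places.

Invert the lerp on the G channel (largest span, 147): t = (46 − 164) / (17 − 164) = -118/-147 = 0.80272.
Check on R: (55 − 157)/(30 − 157) = 0.8031 ✓

0.80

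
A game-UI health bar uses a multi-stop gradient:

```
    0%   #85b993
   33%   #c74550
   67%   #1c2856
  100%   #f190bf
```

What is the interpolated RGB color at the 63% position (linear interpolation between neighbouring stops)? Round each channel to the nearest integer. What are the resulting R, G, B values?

63% lies between the 33% and 67% stops, so the local fraction is t = (63 − 33)/(67 − 33) = 30/34 ≈ 0.8824.
#c74550 → (199, 69, 80); #1c2856 → (28, 40, 86).
R = 199 + 0.8824 × (28 − 199) = 48.11 → 48
G = 69 + 0.8824 × (40 − 69) = 43.41 → 43
B = 80 + 0.8824 × (86 − 80) = 85.294 → 85

(48, 43, 85)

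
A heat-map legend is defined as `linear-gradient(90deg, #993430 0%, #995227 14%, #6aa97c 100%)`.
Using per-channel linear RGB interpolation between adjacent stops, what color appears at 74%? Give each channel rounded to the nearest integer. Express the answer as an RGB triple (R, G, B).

74% lies between the 14% and 100% stops, so the local fraction is t = (74 − 14)/(100 − 14) = 60/86 ≈ 0.6977.
#995227 → (153, 82, 39); #6aa97c → (106, 169, 124).
R = 153 + 0.6977 × (106 − 153) = 120.208 → 120
G = 82 + 0.6977 × (169 − 82) = 142.7 → 143
B = 39 + 0.6977 × (124 − 39) = 98.304 → 98

(120, 143, 98)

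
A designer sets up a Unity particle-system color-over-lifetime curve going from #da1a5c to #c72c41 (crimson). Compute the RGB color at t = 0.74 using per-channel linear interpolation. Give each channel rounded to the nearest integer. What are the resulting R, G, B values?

(204, 39, 72)

#da1a5c → (218, 26, 92); #c72c41 → (199, 44, 65).
R = 218 + 0.74 × (199 − 218) = 218 + 0.74 × -19 = 203.94 → 204
G = 26 + 0.74 × (44 − 26) = 26 + 0.74 × 18 = 39.32 → 39
B = 92 + 0.74 × (65 − 92) = 92 + 0.74 × -27 = 72.02 → 72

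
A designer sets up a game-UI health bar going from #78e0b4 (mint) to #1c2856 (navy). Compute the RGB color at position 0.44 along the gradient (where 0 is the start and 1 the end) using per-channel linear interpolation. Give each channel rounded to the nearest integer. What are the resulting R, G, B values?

#78e0b4 → (120, 224, 180); #1c2856 → (28, 40, 86).
R = 120 + 0.44 × (28 − 120) = 120 + 0.44 × -92 = 79.52 → 80
G = 224 + 0.44 × (40 − 224) = 224 + 0.44 × -184 = 143.04 → 143
B = 180 + 0.44 × (86 − 180) = 180 + 0.44 × -94 = 138.64 → 139

(80, 143, 139)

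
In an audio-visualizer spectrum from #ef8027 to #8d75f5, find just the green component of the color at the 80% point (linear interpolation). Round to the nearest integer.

G₁ = 128 (from #ef8027), G₂ = 117 (from #8d75f5).
G = 128 + 0.8 × (117 − 128) = 119.2 → 119

119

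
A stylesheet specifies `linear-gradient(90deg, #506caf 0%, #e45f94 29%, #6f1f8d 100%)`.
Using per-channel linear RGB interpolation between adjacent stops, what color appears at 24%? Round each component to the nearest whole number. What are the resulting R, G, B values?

(202, 97, 153)

24% lies between the 0% and 29% stops, so the local fraction is t = (24 − 0)/(29 − 0) = 24/29 ≈ 0.8276.
#506caf → (80, 108, 175); #e45f94 → (228, 95, 148).
R = 80 + 0.8276 × (228 − 80) = 202.485 → 202
G = 108 + 0.8276 × (95 − 108) = 97.241 → 97
B = 175 + 0.8276 × (148 − 175) = 152.655 → 153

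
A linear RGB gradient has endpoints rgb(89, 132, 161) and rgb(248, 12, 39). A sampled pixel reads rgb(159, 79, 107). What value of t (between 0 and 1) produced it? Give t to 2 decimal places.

Invert the lerp on the R channel (largest span, 159): t = (159 − 89) / (248 − 89) = 70/159 = 0.44025.
Check on G: (79 − 132)/(12 − 132) = 0.4417 ✓

0.44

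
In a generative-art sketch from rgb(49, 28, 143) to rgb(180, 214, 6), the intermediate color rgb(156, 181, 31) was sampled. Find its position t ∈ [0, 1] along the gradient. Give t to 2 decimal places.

Invert the lerp on the G channel (largest span, 186): t = (181 − 28) / (214 − 28) = 153/186 = 0.82258.
Check on R: (156 − 49)/(180 − 49) = 0.8168 ✓

0.82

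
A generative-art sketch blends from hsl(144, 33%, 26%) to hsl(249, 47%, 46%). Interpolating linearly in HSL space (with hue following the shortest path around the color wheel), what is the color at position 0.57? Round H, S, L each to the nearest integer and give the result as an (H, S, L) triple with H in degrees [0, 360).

(204, 41, 37)

Hue arc: Δh = 249 − 144 = 105° (|Δh| ≤ 180, already the shorter path).
H = 144 + 0.57 × (105) = 203.85 → 204°
S = 33 + 0.57 × (47 − 33) = 40.98 → 41%
L = 26 + 0.57 × (46 − 26) = 37.4 → 37%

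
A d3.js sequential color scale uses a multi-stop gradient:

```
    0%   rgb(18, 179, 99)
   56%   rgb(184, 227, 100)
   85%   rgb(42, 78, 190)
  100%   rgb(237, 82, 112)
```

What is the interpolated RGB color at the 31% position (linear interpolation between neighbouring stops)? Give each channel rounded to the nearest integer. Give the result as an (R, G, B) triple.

(110, 206, 100)

31% lies between the 0% and 56% stops, so the local fraction is t = (31 − 0)/(56 − 0) = 31/56 ≈ 0.5536.
R = 18 + 0.5536 × (184 − 18) = 109.898 → 110
G = 179 + 0.5536 × (227 − 179) = 205.573 → 206
B = 99 + 0.5536 × (100 − 99) = 99.554 → 100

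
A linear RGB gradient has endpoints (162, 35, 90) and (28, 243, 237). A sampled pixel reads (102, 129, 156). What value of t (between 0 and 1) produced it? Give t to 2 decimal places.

Invert the lerp on the G channel (largest span, 208): t = (129 − 35) / (243 − 35) = 94/208 = 0.45192.
Check on R: (102 − 162)/(28 − 162) = 0.4478 ✓

0.45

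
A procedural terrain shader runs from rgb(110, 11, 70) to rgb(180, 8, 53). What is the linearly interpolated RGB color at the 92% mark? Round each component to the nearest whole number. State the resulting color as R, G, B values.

92% corresponds to t = 0.92.
R = 110 + 0.92 × (180 − 110) = 110 + 0.92 × 70 = 174.4 → 174
G = 11 + 0.92 × (8 − 11) = 11 + 0.92 × -3 = 8.24 → 8
B = 70 + 0.92 × (53 − 70) = 70 + 0.92 × -17 = 54.36 → 54

(174, 8, 54)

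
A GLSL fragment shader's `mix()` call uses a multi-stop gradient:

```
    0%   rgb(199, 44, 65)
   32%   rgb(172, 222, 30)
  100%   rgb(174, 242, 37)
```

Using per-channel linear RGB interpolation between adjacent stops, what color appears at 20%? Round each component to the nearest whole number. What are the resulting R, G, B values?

20% lies between the 0% and 32% stops, so the local fraction is t = (20 − 0)/(32 − 0) = 20/32 ≈ 0.625.
R = 199 + 0.625 × (172 − 199) = 182.125 → 182
G = 44 + 0.625 × (222 − 44) = 155.25 → 155
B = 65 + 0.625 × (30 − 65) = 43.125 → 43

(182, 155, 43)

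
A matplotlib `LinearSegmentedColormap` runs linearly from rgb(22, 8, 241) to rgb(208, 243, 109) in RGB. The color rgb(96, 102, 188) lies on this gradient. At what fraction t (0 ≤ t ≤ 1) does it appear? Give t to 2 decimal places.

0.40

Invert the lerp on the G channel (largest span, 235): t = (102 − 8) / (243 − 8) = 94/235 = 0.4.
Check on R: (96 − 22)/(208 − 22) = 0.3978 ✓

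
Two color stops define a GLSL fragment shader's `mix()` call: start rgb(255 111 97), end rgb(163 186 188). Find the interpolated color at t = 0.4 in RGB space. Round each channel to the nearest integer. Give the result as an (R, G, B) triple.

(218, 141, 133)

R = 255 + 0.4 × (163 − 255) = 255 + 0.4 × -92 = 218.2 → 218
G = 111 + 0.4 × (186 − 111) = 111 + 0.4 × 75 = 141 → 141
B = 97 + 0.4 × (188 − 97) = 97 + 0.4 × 91 = 133.4 → 133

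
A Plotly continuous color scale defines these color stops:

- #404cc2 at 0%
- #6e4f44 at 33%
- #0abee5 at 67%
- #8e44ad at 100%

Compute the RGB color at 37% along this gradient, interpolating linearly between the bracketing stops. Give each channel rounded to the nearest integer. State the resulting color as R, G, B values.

(98, 92, 87)

37% lies between the 33% and 67% stops, so the local fraction is t = (37 − 33)/(67 − 33) = 4/34 ≈ 0.1176.
#6e4f44 → (110, 79, 68); #0abee5 → (10, 190, 229).
R = 110 + 0.1176 × (10 − 110) = 98.24 → 98
G = 79 + 0.1176 × (190 − 79) = 92.054 → 92
B = 68 + 0.1176 × (229 − 68) = 86.934 → 87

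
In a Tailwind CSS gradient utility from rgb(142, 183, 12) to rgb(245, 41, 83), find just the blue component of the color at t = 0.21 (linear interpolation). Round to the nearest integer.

B = 12 + 0.21 × (83 − 12) = 26.91 → 27

27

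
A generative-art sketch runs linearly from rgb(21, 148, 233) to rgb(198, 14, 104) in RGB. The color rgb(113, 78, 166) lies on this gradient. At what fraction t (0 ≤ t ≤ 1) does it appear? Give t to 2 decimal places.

0.52

Invert the lerp on the R channel (largest span, 177): t = (113 − 21) / (198 − 21) = 92/177 = 0.51977.
Check on G: (78 − 148)/(14 − 148) = 0.5224 ✓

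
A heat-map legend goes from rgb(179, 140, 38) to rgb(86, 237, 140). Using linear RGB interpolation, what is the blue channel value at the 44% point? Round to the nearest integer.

B = 38 + 0.44 × (140 − 38) = 82.88 → 83

83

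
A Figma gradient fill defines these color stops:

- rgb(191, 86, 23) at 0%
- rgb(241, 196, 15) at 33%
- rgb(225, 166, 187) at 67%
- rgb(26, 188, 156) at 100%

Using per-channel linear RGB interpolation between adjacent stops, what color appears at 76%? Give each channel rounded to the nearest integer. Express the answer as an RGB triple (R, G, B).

76% lies between the 67% and 100% stops, so the local fraction is t = (76 − 67)/(100 − 67) = 9/33 ≈ 0.2727.
R = 225 + 0.2727 × (26 − 225) = 170.733 → 171
G = 166 + 0.2727 × (188 − 166) = 171.999 → 172
B = 187 + 0.2727 × (156 − 187) = 178.546 → 179

(171, 172, 179)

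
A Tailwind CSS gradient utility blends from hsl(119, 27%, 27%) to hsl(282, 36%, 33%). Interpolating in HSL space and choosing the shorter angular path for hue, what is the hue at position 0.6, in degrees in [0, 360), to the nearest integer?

217

Hue arc: Δh = 282 − 119 = 163° (|Δh| ≤ 180, already the shorter path).
H = 119 + 0.6 × (163) = 216.8 → 217°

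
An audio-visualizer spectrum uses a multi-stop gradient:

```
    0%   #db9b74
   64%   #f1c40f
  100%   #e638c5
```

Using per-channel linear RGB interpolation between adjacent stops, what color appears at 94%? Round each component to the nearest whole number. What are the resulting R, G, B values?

94% lies between the 64% and 100% stops, so the local fraction is t = (94 − 64)/(100 − 64) = 30/36 ≈ 0.8333.
#f1c40f → (241, 196, 15); #e638c5 → (230, 56, 197).
R = 241 + 0.8333 × (230 − 241) = 231.834 → 232
G = 196 + 0.8333 × (56 − 196) = 79.338 → 79
B = 15 + 0.8333 × (197 − 15) = 166.661 → 167

(232, 79, 167)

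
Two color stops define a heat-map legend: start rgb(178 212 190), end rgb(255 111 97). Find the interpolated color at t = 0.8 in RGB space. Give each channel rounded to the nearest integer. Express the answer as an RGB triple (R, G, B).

(240, 131, 116)

R = 178 + 0.8 × (255 − 178) = 178 + 0.8 × 77 = 239.6 → 240
G = 212 + 0.8 × (111 − 212) = 212 + 0.8 × -101 = 131.2 → 131
B = 190 + 0.8 × (97 − 190) = 190 + 0.8 × -93 = 115.6 → 116
So the blended color is (240, 131, 116), about #f08374.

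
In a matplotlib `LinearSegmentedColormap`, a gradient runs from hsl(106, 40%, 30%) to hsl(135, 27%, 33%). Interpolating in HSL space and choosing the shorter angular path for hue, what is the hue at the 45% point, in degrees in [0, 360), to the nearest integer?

Hue arc: Δh = 135 − 106 = 29° (|Δh| ≤ 180, already the shorter path).
H = 106 + 0.45 × (29) = 119.05 → 119°

119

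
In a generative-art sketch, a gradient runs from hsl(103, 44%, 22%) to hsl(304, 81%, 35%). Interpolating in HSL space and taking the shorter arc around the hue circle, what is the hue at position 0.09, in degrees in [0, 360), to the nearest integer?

Hue: 304 − 103 = 201°, but |201| > 180 so the shorter arc goes the other way: Δh = 201 − 360 = -159°.
H = 103 + 0.09 × (-159) = 88.69 → 89°

89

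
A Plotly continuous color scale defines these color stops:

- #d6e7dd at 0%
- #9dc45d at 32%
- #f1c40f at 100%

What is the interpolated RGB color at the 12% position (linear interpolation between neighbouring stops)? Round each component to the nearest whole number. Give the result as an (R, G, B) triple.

(193, 218, 173)

12% lies between the 0% and 32% stops, so the local fraction is t = (12 − 0)/(32 − 0) = 12/32 ≈ 0.375.
#d6e7dd → (214, 231, 221); #9dc45d → (157, 196, 93).
R = 214 + 0.375 × (157 − 214) = 192.625 → 193
G = 231 + 0.375 × (196 − 231) = 217.875 → 218
B = 221 + 0.375 × (93 − 221) = 173 → 173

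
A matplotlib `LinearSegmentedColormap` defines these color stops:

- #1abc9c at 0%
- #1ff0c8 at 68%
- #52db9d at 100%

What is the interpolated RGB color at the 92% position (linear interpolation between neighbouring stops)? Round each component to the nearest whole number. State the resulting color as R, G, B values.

92% lies between the 68% and 100% stops, so the local fraction is t = (92 − 68)/(100 − 68) = 24/32 ≈ 0.75.
#1ff0c8 → (31, 240, 200); #52db9d → (82, 219, 157).
R = 31 + 0.75 × (82 − 31) = 69.25 → 69
G = 240 + 0.75 × (219 − 240) = 224.25 → 224
B = 200 + 0.75 × (157 − 200) = 167.75 → 168

(69, 224, 168)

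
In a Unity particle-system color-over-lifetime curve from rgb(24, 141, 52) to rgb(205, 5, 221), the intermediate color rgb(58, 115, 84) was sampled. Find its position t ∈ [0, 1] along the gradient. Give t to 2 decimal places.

0.19

Invert the lerp on the R channel (largest span, 181): t = (58 − 24) / (205 − 24) = 34/181 = 0.18785.
Check on G: (115 − 141)/(5 − 141) = 0.1912 ✓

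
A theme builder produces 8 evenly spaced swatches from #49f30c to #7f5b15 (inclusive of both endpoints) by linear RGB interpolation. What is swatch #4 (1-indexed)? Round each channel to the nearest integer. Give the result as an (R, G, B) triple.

With 8 swatches and endpoints inclusive, swatch 4 sits at t = (4 − 1)/(8 − 1) = 3/7 ≈ 0.4286.
#49f30c → (73, 243, 12); #7f5b15 → (127, 91, 21).
R = 73 + 0.4286 × (127 − 73) = 96.144 → 96
G = 243 + 0.4286 × (91 − 243) = 177.853 → 178
B = 12 + 0.4286 × (21 − 12) = 15.857 → 16

(96, 178, 16)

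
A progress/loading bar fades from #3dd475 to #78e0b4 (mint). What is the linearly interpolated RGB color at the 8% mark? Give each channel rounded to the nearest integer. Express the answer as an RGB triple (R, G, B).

(66, 213, 122)

#3dd475 → (61, 212, 117); #78e0b4 → (120, 224, 180).
8% corresponds to t = 0.08.
R = 61 + 0.08 × (120 − 61) = 61 + 0.08 × 59 = 65.72 → 66
G = 212 + 0.08 × (224 − 212) = 212 + 0.08 × 12 = 212.96 → 213
B = 117 + 0.08 × (180 − 117) = 117 + 0.08 × 63 = 122.04 → 122
So the blended color is (66, 213, 122), about #42d57a.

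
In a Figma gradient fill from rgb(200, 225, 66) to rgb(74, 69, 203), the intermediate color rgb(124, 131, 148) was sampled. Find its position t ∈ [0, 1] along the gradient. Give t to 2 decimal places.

Invert the lerp on the G channel (largest span, 156): t = (131 − 225) / (69 − 225) = -94/-156 = 0.60256.
Check on R: (124 − 200)/(74 − 200) = 0.6032 ✓

0.60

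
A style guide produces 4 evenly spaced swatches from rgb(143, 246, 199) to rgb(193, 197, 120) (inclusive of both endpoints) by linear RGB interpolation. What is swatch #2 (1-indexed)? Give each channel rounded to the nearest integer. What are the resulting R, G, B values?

(160, 230, 173)

With 4 swatches and endpoints inclusive, swatch 2 sits at t = (2 − 1)/(4 − 1) = 1/3 ≈ 0.3333.
R = 143 + 0.3333 × (193 − 143) = 159.665 → 160
G = 246 + 0.3333 × (197 − 246) = 229.668 → 230
B = 199 + 0.3333 × (120 − 199) = 172.669 → 173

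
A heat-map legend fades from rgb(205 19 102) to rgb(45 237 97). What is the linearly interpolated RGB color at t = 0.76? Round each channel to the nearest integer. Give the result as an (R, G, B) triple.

(83, 185, 98)

R = 205 + 0.76 × (45 − 205) = 205 + 0.76 × -160 = 83.4 → 83
G = 19 + 0.76 × (237 − 19) = 19 + 0.76 × 218 = 184.68 → 185
B = 102 + 0.76 × (97 − 102) = 102 + 0.76 × -5 = 98.2 → 98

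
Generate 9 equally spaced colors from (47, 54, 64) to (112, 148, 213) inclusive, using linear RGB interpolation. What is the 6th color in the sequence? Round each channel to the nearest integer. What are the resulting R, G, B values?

With 9 swatches and endpoints inclusive, swatch 6 sits at t = (6 − 1)/(9 − 1) = 5/8 ≈ 0.625.
R = 47 + 0.625 × (112 − 47) = 87.625 → 88
G = 54 + 0.625 × (148 − 54) = 112.75 → 113
B = 64 + 0.625 × (213 − 64) = 157.125 → 157

(88, 113, 157)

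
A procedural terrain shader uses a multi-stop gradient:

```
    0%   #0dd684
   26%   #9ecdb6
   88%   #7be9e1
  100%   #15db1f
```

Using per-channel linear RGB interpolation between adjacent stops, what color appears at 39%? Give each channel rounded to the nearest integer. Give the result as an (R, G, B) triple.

39% lies between the 26% and 88% stops, so the local fraction is t = (39 − 26)/(88 − 26) = 13/62 ≈ 0.2097.
#9ecdb6 → (158, 205, 182); #7be9e1 → (123, 233, 225).
R = 158 + 0.2097 × (123 − 158) = 150.661 → 151
G = 205 + 0.2097 × (233 − 205) = 210.872 → 211
B = 182 + 0.2097 × (225 − 182) = 191.017 → 191

(151, 211, 191)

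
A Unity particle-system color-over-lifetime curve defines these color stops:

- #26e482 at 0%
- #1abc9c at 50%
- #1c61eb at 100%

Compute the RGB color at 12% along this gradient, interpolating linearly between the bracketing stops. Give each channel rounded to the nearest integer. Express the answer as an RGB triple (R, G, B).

12% lies between the 0% and 50% stops, so the local fraction is t = (12 − 0)/(50 − 0) = 12/50 ≈ 0.24.
#26e482 → (38, 228, 130); #1abc9c → (26, 188, 156).
R = 38 + 0.24 × (26 − 38) = 35.12 → 35
G = 228 + 0.24 × (188 − 228) = 218.4 → 218
B = 130 + 0.24 × (156 − 130) = 136.24 → 136

(35, 218, 136)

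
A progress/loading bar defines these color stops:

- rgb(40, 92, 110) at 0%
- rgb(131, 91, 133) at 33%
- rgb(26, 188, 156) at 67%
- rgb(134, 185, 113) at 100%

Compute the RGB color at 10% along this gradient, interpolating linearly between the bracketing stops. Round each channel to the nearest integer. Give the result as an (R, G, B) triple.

10% lies between the 0% and 33% stops, so the local fraction is t = (10 − 0)/(33 − 0) = 10/33 ≈ 0.303.
R = 40 + 0.303 × (131 − 40) = 67.573 → 68
G = 92 + 0.303 × (91 − 92) = 91.697 → 92
B = 110 + 0.303 × (133 − 110) = 116.969 → 117

(68, 92, 117)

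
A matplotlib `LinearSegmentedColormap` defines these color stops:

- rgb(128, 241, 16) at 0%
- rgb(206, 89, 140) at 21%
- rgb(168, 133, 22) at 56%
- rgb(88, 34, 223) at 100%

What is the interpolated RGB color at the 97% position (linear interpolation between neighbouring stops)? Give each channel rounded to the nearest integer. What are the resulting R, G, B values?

97% lies between the 56% and 100% stops, so the local fraction is t = (97 − 56)/(100 − 56) = 41/44 ≈ 0.9318.
R = 168 + 0.9318 × (88 − 168) = 93.456 → 93
G = 133 + 0.9318 × (34 − 133) = 40.752 → 41
B = 22 + 0.9318 × (223 − 22) = 209.292 → 209

(93, 41, 209)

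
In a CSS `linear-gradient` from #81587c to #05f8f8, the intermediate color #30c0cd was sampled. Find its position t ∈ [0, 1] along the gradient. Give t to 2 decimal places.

0.65

Invert the lerp on the G channel (largest span, 160): t = (192 − 88) / (248 − 88) = 104/160 = 0.65.
Check on R: (48 − 129)/(5 − 129) = 0.6532 ✓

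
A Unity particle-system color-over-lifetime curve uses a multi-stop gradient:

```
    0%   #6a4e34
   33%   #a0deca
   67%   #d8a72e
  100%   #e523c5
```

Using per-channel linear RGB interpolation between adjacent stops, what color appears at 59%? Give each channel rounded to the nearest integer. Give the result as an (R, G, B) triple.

(203, 180, 83)

59% lies between the 33% and 67% stops, so the local fraction is t = (59 − 33)/(67 − 33) = 26/34 ≈ 0.7647.
#a0deca → (160, 222, 202); #d8a72e → (216, 167, 46).
R = 160 + 0.7647 × (216 − 160) = 202.823 → 203
G = 222 + 0.7647 × (167 − 222) = 179.941 → 180
B = 202 + 0.7647 × (46 − 202) = 82.707 → 83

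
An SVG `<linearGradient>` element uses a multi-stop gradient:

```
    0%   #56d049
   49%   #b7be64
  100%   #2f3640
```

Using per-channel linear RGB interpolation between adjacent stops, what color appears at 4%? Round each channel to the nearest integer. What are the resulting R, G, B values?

(94, 207, 75)

4% lies between the 0% and 49% stops, so the local fraction is t = (4 − 0)/(49 − 0) = 4/49 ≈ 0.0816.
#56d049 → (86, 208, 73); #b7be64 → (183, 190, 100).
R = 86 + 0.0816 × (183 − 86) = 93.915 → 94
G = 208 + 0.0816 × (190 − 208) = 206.531 → 207
B = 73 + 0.0816 × (100 − 73) = 75.203 → 75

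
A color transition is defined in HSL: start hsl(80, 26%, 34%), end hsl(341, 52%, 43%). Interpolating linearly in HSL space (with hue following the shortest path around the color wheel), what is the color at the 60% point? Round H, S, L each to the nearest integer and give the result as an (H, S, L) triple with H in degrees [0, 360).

(21, 42, 39)

Hue: 341 − 80 = 261°, but |261| > 180 so the shorter arc goes the other way: Δh = 261 − 360 = -99°.
H = 80 + 0.6 × (-99) = 20.6 → 21°
S = 26 + 0.6 × (52 − 26) = 41.6 → 42%
L = 34 + 0.6 × (43 − 34) = 39.4 → 39%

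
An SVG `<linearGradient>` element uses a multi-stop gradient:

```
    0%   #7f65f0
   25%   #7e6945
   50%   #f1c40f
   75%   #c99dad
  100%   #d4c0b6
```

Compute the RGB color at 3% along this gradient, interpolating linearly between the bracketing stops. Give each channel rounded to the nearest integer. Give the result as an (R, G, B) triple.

3% lies between the 0% and 25% stops, so the local fraction is t = (3 − 0)/(25 − 0) = 3/25 ≈ 0.12.
#7f65f0 → (127, 101, 240); #7e6945 → (126, 105, 69).
R = 127 + 0.12 × (126 − 127) = 126.88 → 127
G = 101 + 0.12 × (105 − 101) = 101.48 → 101
B = 240 + 0.12 × (69 − 240) = 219.48 → 219

(127, 101, 219)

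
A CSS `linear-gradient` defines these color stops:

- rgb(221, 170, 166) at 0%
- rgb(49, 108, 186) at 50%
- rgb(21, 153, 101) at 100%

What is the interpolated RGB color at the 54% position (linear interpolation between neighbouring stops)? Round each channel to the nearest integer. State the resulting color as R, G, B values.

54% lies between the 50% and 100% stops, so the local fraction is t = (54 − 50)/(100 − 50) = 4/50 ≈ 0.08.
R = 49 + 0.08 × (21 − 49) = 46.76 → 47
G = 108 + 0.08 × (153 − 108) = 111.6 → 112
B = 186 + 0.08 × (101 − 186) = 179.2 → 179

(47, 112, 179)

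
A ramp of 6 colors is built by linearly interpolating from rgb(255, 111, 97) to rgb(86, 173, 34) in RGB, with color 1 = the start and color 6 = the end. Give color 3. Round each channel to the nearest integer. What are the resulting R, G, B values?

(187, 136, 72)

With 6 swatches and endpoints inclusive, swatch 3 sits at t = (3 − 1)/(6 − 1) = 2/5 ≈ 0.4.
R = 255 + 0.4 × (86 − 255) = 187.4 → 187
G = 111 + 0.4 × (173 − 111) = 135.8 → 136
B = 97 + 0.4 × (34 − 97) = 71.8 → 72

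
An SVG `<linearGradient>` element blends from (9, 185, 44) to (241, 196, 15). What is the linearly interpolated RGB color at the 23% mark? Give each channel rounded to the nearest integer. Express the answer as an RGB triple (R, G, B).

(62, 188, 37)

23% corresponds to t = 0.23.
R = 9 + 0.23 × (241 − 9) = 9 + 0.23 × 232 = 62.36 → 62
G = 185 + 0.23 × (196 − 185) = 185 + 0.23 × 11 = 187.53 → 188
B = 44 + 0.23 × (15 − 44) = 44 + 0.23 × -29 = 37.33 → 37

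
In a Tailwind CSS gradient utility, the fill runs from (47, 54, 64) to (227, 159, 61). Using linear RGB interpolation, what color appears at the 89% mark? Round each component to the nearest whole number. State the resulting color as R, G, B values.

89% corresponds to t = 0.89.
R = 47 + 0.89 × (227 − 47) = 47 + 0.89 × 180 = 207.2 → 207
G = 54 + 0.89 × (159 − 54) = 54 + 0.89 × 105 = 147.45 → 147
B = 64 + 0.89 × (61 − 64) = 64 + 0.89 × -3 = 61.33 → 61
So the blended color is (207, 147, 61), about #cf933d.

(207, 147, 61)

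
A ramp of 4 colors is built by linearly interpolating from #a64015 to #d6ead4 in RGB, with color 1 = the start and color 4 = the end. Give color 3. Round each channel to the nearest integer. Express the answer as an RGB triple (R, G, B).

With 4 swatches and endpoints inclusive, swatch 3 sits at t = (3 − 1)/(4 − 1) = 2/3 ≈ 0.6667.
#a64015 → (166, 64, 21); #d6ead4 → (214, 234, 212).
R = 166 + 0.6667 × (214 − 166) = 198.002 → 198
G = 64 + 0.6667 × (234 − 64) = 177.339 → 177
B = 21 + 0.6667 × (212 − 21) = 148.34 → 148

(198, 177, 148)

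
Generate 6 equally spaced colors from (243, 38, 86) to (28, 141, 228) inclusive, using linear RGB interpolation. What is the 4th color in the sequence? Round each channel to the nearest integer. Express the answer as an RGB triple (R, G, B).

(114, 100, 171)

With 6 swatches and endpoints inclusive, swatch 4 sits at t = (4 − 1)/(6 − 1) = 3/5 ≈ 0.6.
R = 243 + 0.6 × (28 − 243) = 114 → 114
G = 38 + 0.6 × (141 − 38) = 99.8 → 100
B = 86 + 0.6 × (228 − 86) = 171.2 → 171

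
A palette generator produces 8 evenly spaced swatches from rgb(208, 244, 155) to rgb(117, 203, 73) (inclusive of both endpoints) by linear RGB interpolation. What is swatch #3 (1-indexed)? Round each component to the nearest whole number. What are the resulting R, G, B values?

(182, 232, 132)

With 8 swatches and endpoints inclusive, swatch 3 sits at t = (3 − 1)/(8 − 1) = 2/7 ≈ 0.2857.
R = 208 + 0.2857 × (117 − 208) = 182.001 → 182
G = 244 + 0.2857 × (203 − 244) = 232.286 → 232
B = 155 + 0.2857 × (73 − 155) = 131.573 → 132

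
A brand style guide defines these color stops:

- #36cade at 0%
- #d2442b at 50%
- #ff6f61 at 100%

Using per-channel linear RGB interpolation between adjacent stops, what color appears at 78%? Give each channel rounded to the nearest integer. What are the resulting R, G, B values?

78% lies between the 50% and 100% stops, so the local fraction is t = (78 − 50)/(100 − 50) = 28/50 ≈ 0.56.
#d2442b → (210, 68, 43); #ff6f61 → (255, 111, 97).
R = 210 + 0.56 × (255 − 210) = 235.2 → 235
G = 68 + 0.56 × (111 − 68) = 92.08 → 92
B = 43 + 0.56 × (97 − 43) = 73.24 → 73

(235, 92, 73)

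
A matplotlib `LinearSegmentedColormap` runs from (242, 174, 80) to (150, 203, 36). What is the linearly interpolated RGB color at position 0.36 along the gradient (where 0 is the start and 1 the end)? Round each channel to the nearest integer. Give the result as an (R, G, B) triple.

(209, 184, 64)

R = 242 + 0.36 × (150 − 242) = 242 + 0.36 × -92 = 208.88 → 209
G = 174 + 0.36 × (203 − 174) = 174 + 0.36 × 29 = 184.44 → 184
B = 80 + 0.36 × (36 − 80) = 80 + 0.36 × -44 = 64.16 → 64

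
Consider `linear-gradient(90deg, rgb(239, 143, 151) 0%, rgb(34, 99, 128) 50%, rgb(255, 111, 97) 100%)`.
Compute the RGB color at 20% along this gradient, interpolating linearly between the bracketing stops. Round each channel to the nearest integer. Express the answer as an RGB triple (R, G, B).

20% lies between the 0% and 50% stops, so the local fraction is t = (20 − 0)/(50 − 0) = 20/50 ≈ 0.4.
R = 239 + 0.4 × (34 − 239) = 157 → 157
G = 143 + 0.4 × (99 − 143) = 125.4 → 125
B = 151 + 0.4 × (128 − 151) = 141.8 → 142

(157, 125, 142)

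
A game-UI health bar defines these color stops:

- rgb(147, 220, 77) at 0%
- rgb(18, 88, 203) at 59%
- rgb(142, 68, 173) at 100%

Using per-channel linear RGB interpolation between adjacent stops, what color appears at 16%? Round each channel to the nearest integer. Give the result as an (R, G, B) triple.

16% lies between the 0% and 59% stops, so the local fraction is t = (16 − 0)/(59 − 0) = 16/59 ≈ 0.2712.
R = 147 + 0.2712 × (18 − 147) = 112.015 → 112
G = 220 + 0.2712 × (88 − 220) = 184.202 → 184
B = 77 + 0.2712 × (203 − 77) = 111.171 → 111

(112, 184, 111)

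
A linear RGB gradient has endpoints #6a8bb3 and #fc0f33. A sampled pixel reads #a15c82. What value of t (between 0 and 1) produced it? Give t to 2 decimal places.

Invert the lerp on the R channel (largest span, 146): t = (161 − 106) / (252 − 106) = 55/146 = 0.37671.
Check on G: (92 − 139)/(15 − 139) = 0.379 ✓

0.38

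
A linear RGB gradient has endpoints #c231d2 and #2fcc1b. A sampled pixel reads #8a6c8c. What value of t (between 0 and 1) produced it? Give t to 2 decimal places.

Invert the lerp on the B channel (largest span, 183): t = (140 − 210) / (27 − 210) = -70/-183 = 0.38251.
Check on R: (138 − 194)/(47 − 194) = 0.381 ✓

0.38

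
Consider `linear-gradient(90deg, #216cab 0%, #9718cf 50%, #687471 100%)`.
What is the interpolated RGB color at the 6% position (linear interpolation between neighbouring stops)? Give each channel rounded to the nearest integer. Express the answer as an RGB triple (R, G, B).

6% lies between the 0% and 50% stops, so the local fraction is t = (6 − 0)/(50 − 0) = 6/50 ≈ 0.12.
#216cab → (33, 108, 171); #9718cf → (151, 24, 207).
R = 33 + 0.12 × (151 − 33) = 47.16 → 47
G = 108 + 0.12 × (24 − 108) = 97.92 → 98
B = 171 + 0.12 × (207 − 171) = 175.32 → 175

(47, 98, 175)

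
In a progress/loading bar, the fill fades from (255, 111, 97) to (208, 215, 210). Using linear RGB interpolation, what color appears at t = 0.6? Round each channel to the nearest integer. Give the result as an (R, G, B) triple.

(227, 173, 165)

R = 255 + 0.6 × (208 − 255) = 255 + 0.6 × -47 = 226.8 → 227
G = 111 + 0.6 × (215 − 111) = 111 + 0.6 × 104 = 173.4 → 173
B = 97 + 0.6 × (210 − 97) = 97 + 0.6 × 113 = 164.8 → 165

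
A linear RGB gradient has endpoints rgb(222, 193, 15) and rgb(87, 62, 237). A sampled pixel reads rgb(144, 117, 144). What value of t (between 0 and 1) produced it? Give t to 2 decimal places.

Invert the lerp on the B channel (largest span, 222): t = (144 − 15) / (237 − 15) = 129/222 = 0.58108.
Check on R: (144 − 222)/(87 − 222) = 0.5778 ✓

0.58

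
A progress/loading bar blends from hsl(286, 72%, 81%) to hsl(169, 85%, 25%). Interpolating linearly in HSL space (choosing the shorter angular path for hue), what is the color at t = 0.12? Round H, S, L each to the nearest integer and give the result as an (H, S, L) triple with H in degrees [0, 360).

(272, 74, 74)

Hue arc: Δh = 169 − 286 = -117° (|Δh| ≤ 180, already the shorter path).
H = 286 + 0.12 × (-117) = 271.96 → 272°
S = 72 + 0.12 × (85 − 72) = 73.56 → 74%
L = 81 + 0.12 × (25 − 81) = 74.28 → 74%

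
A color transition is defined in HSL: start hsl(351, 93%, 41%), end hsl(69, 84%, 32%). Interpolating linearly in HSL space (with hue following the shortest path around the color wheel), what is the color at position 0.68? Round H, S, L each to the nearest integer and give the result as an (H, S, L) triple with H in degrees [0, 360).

(44, 87, 35)

Hue: 69 − 351 = -282°, but |-282| > 180 so the shorter arc goes the other way: Δh = -282 + 360 = 78°.
H = 351 + 0.68 × (78) = 404.04 → 404 → 404 mod 360 = 44°
S = 93 + 0.68 × (84 − 93) = 86.88 → 87%
L = 41 + 0.68 × (32 − 41) = 34.88 → 35%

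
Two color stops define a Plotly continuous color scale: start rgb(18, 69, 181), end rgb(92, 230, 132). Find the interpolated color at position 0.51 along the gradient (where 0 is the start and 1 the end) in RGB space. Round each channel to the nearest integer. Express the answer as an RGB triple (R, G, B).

(56, 151, 156)

R = 18 + 0.51 × (92 − 18) = 18 + 0.51 × 74 = 55.74 → 56
G = 69 + 0.51 × (230 − 69) = 69 + 0.51 × 161 = 151.11 → 151
B = 181 + 0.51 × (132 − 181) = 181 + 0.51 × -49 = 156.01 → 156
So the blended color is (56, 151, 156), about #38979c.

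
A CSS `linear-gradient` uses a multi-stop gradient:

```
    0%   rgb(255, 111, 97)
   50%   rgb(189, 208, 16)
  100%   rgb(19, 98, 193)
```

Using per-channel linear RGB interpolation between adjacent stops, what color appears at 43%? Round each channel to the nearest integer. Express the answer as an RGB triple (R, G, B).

(198, 194, 27)

43% lies between the 0% and 50% stops, so the local fraction is t = (43 − 0)/(50 − 0) = 43/50 ≈ 0.86.
R = 255 + 0.86 × (189 − 255) = 198.24 → 198
G = 111 + 0.86 × (208 − 111) = 194.42 → 194
B = 97 + 0.86 × (16 − 97) = 27.34 → 27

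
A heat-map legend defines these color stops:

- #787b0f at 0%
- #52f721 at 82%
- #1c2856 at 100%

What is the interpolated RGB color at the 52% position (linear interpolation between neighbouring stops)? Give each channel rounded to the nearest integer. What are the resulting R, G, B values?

52% lies between the 0% and 82% stops, so the local fraction is t = (52 − 0)/(82 − 0) = 52/82 ≈ 0.6341.
#787b0f → (120, 123, 15); #52f721 → (82, 247, 33).
R = 120 + 0.6341 × (82 − 120) = 95.904 → 96
G = 123 + 0.6341 × (247 − 123) = 201.628 → 202
B = 15 + 0.6341 × (33 − 15) = 26.414 → 26

(96, 202, 26)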